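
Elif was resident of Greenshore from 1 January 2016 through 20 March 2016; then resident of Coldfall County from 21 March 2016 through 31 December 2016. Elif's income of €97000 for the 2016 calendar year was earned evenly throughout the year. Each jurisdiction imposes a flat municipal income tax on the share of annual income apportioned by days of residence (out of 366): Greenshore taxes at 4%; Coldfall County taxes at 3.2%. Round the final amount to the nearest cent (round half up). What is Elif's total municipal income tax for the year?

€3273.62

Greenshore, 1 January – 20 March 2016: 80 days → €97000 × 4% × 80/366 = €848.0874
Coldfall County, 21 March – 31 December 2016: 286 days → €97000 × 3.2% × 286/366 = €2425.5301
Total = €3273.6175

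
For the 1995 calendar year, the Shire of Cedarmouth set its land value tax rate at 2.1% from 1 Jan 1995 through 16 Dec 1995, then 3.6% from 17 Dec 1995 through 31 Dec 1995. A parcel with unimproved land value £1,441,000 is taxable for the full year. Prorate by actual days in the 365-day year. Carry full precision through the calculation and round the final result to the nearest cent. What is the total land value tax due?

1 Jan – 16 Dec 1995: 350 days at 2.1% → £1,441,000 × 2.1% × 350/365 = £29,017.3973
17 Dec – 31 Dec 1995: 15 days at 3.6% → £1,441,000 × 3.6% × 15/365 = £2,131.8904
Total = £31,149.2877

£31,149.29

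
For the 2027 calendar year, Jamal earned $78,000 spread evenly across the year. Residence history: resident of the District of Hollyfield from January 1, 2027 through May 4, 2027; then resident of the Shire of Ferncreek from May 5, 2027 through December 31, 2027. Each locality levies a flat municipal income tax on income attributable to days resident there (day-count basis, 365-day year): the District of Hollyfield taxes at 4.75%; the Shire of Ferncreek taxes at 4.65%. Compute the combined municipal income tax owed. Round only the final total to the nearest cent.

$3,653.50

The District of Hollyfield, January 1 – May 4, 2027: 124 days → $78,000 × 4.75% × 124/365 = $1,258.6849
The Shire of Ferncreek, May 5 – December 31, 2027: 241 days → $78,000 × 4.65% × 241/365 = $2,394.8137
Total = $3,653.4986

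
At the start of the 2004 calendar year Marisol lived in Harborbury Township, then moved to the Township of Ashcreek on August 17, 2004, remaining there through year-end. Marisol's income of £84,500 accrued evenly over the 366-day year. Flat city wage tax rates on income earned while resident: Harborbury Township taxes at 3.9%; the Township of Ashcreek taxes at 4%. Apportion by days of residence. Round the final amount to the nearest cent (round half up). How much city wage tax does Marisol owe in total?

£3,327.13

Harborbury Township, January 1 – August 16, 2004: 229 days → £84,500 × 3.9% × 229/366 = £2,061.9385
The Township of Ashcreek, August 17 – December 31, 2004: 137 days → £84,500 × 4% × 137/366 = £1,265.1913
Total = £3,327.1298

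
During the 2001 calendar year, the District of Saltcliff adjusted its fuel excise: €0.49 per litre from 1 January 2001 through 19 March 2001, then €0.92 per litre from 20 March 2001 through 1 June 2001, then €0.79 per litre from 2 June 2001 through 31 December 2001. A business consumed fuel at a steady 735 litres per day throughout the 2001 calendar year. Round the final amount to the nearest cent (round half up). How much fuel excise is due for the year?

1 January – 19 March 2001: 78 days × 735 litres/day = 57,330 litres at €0.49/litre → €28,091.70
20 March – 1 June 2001: 74 days × 735 litres/day = 54,390 litres at €0.92/litre → €50,038.80
2 June – 31 December 2001: 213 days × 735 litres/day = 156,555 litres at €0.79/litre → €123,678.45

€201,808.95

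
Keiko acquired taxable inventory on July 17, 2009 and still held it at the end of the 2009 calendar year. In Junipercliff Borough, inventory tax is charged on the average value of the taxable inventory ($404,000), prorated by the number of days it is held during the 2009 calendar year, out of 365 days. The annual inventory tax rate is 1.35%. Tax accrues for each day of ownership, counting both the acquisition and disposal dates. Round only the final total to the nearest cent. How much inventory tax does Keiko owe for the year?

$2,510.33

Days held (July 17 – December 31, 2009): 168 out of 365
Tax = $404,000 × 1.35% × 168/365 = $2,510.3342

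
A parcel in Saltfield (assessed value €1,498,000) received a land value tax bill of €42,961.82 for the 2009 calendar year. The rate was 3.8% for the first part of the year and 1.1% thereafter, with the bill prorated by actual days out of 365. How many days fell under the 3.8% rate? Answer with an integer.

239 days

Let d = days at the first rate; then 365 − d days at the second rate.
€1,498,000 × [3.8%·d + 1.1%·(365−d)] / 365 = €42,961.82
Solving gives d = 239, so the new rate took effect on 28 August 2009.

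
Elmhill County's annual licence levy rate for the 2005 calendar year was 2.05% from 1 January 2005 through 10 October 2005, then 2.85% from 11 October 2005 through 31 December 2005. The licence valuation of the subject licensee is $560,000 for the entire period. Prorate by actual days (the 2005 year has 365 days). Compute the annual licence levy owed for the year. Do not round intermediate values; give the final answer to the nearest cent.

1 January – 10 October 2005: 283 days at 2.05% → $560,000 × 2.05% × 283/365 = $8,900.9315
11 October – 31 December 2005: 82 days at 2.85% → $560,000 × 2.85% × 82/365 = $3,585.5342
Total = $12,486.4658

$12,486.47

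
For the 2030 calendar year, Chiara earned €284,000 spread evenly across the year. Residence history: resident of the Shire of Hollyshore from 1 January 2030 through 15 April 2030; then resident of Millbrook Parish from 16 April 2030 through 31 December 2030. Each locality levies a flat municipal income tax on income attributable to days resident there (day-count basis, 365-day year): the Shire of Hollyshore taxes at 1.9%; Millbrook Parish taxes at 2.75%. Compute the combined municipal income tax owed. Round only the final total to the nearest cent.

€7,115.56

The Shire of Hollyshore, 1 January – 15 April 2030: 105 days → €284,000 × 1.9% × 105/365 = €1,552.2740
Millbrook Parish, 16 April – 31 December 2030: 260 days → €284,000 × 2.75% × 260/365 = €5,563.2877
Total = €7,115.5616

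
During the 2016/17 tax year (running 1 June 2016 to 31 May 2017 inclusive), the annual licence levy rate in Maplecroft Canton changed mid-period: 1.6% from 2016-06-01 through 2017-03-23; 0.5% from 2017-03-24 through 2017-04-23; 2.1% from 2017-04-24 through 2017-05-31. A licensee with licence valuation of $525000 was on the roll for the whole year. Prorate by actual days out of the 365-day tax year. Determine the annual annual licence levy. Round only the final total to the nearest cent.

$8182.81

2016-06-01 to 2017-03-23: 296 days at 1.6% → $525000 × 1.6% × 296/365 = $6812.0548
2017-03-24 to 2017-04-23: 31 days at 0.5% → $525000 × 0.5% × 31/365 = $222.9452
2017-04-24 to 2017-05-31: 38 days at 2.1% → $525000 × 2.1% × 38/365 = $1147.8082
Total = $8182.8082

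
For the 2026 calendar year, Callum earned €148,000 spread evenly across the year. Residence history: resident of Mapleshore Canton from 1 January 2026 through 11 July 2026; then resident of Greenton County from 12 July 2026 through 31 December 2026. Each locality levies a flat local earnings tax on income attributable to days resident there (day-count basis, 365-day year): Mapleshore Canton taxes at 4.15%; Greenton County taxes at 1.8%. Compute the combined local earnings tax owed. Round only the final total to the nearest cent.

Mapleshore Canton, 1 January – 11 July 2026: 192 days → €148,000 × 4.15% × 192/365 = €3,230.8603
Greenton County, 12 July – 31 December 2026: 173 days → €148,000 × 1.8% × 173/365 = €1,262.6630
Total = €4,493.5233

€4,493.52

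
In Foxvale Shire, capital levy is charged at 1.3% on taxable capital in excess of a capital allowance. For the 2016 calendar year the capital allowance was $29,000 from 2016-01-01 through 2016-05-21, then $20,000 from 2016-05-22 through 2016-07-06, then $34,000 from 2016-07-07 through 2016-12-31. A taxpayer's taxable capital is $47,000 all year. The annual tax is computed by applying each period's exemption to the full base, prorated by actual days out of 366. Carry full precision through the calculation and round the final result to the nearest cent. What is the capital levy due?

2016-01-01 to 2016-05-21: 142 days, exemption $29,000 → ($47,000 − $29,000) × 1.3% × 142/366 = $90.7869
2016-05-22 to 2016-07-06: 46 days, exemption $20,000 → ($47,000 − $20,000) × 1.3% × 46/366 = $44.1148
2016-07-07 to 2016-12-31: 178 days, exemption $34,000 → ($47,000 − $34,000) × 1.3% × 178/366 = $82.1913
Total = $217.0929

$217.09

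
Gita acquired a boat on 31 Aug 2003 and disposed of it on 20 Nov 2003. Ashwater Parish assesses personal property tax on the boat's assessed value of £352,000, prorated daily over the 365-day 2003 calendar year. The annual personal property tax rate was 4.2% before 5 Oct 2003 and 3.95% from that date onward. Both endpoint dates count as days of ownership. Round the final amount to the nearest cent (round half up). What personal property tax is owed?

31 Aug – 4 Oct 2003: 35 days at 4.2% → £352,000 × 4.2% × 35/365 = £1,417.6438
5 Oct – 20 Nov 2003: 47 days at 3.95% → £352,000 × 3.95% × 47/365 = £1,790.3781
Total = £3,208.0219

£3,208.02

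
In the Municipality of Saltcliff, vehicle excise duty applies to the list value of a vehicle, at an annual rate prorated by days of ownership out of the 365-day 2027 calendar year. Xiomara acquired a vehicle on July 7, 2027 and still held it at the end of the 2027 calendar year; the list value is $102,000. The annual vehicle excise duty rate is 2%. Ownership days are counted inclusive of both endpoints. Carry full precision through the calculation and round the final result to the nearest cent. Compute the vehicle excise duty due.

Days held (July 7 – December 31, 2027): 178 out of 365
Tax = $102,000 × 2% × 178/365 = $994.8493

$994.85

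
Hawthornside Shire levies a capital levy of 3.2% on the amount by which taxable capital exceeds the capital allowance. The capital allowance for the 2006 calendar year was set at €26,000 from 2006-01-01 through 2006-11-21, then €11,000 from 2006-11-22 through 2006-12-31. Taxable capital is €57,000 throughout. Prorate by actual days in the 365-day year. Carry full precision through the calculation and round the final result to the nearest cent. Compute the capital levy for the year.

2006-01-01 to 2006-11-21: 325 days, exemption €26,000 → (€57,000 − €26,000) × 3.2% × 325/365 = €883.2877
2006-11-22 to 2006-12-31: 40 days, exemption €11,000 → (€57,000 − €11,000) × 3.2% × 40/365 = €161.3151
Total = €1,044.6027

€1,044.60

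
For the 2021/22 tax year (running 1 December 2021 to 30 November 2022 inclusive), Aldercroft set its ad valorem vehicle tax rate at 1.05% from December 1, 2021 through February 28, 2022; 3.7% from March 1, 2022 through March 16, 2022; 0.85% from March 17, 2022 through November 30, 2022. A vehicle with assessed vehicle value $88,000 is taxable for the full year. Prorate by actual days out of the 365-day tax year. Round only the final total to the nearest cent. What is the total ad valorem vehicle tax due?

$901.34

December 1, 2021 – February 28, 2022: 90 days at 1.05% → $88,000 × 1.05% × 90/365 = $227.8356
March 1 – March 16, 2022: 16 days at 3.7% → $88,000 × 3.7% × 16/365 = $142.7288
March 17 – November 30, 2022: 259 days at 0.85% → $88,000 × 0.85% × 259/365 = $530.7726
Total = $901.3370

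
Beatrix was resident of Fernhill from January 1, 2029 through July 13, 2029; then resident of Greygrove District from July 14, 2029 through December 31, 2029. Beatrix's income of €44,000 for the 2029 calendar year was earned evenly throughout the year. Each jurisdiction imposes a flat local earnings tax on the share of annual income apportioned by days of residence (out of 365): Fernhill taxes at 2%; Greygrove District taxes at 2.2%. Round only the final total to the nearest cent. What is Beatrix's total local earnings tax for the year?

€921.23

Fernhill, January 1 – July 13, 2029: 194 days → €44,000 × 2% × 194/365 = €467.7260
Greygrove District, July 14 – December 31, 2029: 171 days → €44,000 × 2.2% × 171/365 = €453.5014
Total = €921.2274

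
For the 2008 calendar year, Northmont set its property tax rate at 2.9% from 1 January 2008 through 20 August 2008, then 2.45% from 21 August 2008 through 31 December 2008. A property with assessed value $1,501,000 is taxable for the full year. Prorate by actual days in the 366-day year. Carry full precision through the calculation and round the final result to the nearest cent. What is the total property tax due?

1 January – 20 August 2008: 233 days at 2.9% → $1,501,000 × 2.9% × 233/366 = $27,711.0847
21 August – 31 December 2008: 133 days at 2.45% → $1,501,000 × 2.45% × 133/366 = $13,363.4112
Total = $41,074.4959

$41,074.50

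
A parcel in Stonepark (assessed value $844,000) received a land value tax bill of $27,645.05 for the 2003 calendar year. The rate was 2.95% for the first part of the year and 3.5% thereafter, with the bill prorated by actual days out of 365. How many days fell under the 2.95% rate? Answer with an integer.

Let d = days at the first rate; then 365 − d days at the second rate.
$844,000 × [2.95%·d + 3.5%·(365−d)] / 365 = $27,645.05
Solving gives d = 149, so the new rate took effect on 30 May 2003.

149 days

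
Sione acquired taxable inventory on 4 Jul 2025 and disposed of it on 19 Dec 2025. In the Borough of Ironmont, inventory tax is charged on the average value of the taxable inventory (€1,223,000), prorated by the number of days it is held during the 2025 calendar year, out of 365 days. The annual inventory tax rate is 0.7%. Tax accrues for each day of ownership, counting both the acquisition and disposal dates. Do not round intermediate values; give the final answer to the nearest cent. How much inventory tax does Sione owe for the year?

€3,963.86

Days held (4 Jul – 19 Dec 2025): 169 out of 365
Tax = €1,223,000 × 0.7% × 169/365 = €3,963.8603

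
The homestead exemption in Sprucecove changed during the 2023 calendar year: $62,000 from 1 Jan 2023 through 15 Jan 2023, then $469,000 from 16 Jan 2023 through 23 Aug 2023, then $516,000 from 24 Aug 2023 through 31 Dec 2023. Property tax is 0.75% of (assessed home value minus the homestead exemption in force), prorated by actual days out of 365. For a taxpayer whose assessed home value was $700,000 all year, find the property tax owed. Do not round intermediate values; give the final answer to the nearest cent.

1 Jan – 15 Jan 2023: 15 days, exemption $62,000 → ($700,000 − $62,000) × 0.75% × 15/365 = $196.6438
16 Jan – 23 Aug 2023: 220 days, exemption $469,000 → ($700,000 − $469,000) × 0.75% × 220/365 = $1,044.2466
24 Aug – 31 Dec 2023: 130 days, exemption $516,000 → ($700,000 − $516,000) × 0.75% × 130/365 = $491.5068
Total = $1,732.3973

$1,732.40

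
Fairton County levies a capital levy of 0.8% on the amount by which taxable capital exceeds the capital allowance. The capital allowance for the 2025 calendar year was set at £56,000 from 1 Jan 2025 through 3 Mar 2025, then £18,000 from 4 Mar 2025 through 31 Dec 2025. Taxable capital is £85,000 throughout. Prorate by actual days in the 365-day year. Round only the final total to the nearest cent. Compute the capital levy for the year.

£484.36

1 Jan – 3 Mar 2025: 62 days, exemption £56,000 → (£85,000 − £56,000) × 0.8% × 62/365 = £39.4082
4 Mar – 31 Dec 2025: 303 days, exemption £18,000 → (£85,000 − £18,000) × 0.8% × 303/365 = £444.9534
Total = £484.3616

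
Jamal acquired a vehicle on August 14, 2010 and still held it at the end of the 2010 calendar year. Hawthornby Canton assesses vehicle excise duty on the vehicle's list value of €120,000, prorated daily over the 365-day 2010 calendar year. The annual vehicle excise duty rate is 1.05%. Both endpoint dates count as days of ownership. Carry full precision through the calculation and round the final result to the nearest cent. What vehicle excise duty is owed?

€483.29

Days held (August 14 – December 31, 2010): 140 out of 365
Tax = €120,000 × 1.05% × 140/365 = €483.2877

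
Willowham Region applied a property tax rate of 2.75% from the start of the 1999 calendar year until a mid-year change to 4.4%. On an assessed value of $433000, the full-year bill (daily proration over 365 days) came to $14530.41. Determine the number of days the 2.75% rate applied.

231 days

Let d = days at the first rate; then 365 − d days at the second rate.
$433000 × [2.75%·d + 4.4%·(365−d)] / 365 = $14530.41
Solving gives d = 231, so the new rate took effect on 20 August 1999.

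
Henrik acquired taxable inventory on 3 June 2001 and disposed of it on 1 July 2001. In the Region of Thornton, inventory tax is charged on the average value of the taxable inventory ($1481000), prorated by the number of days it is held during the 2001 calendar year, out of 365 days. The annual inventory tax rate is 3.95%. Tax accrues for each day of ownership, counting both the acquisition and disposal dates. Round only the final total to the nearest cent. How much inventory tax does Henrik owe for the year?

Days held (3 June – 1 July 2001): 29 out of 365
Tax = $1481000 × 3.95% × 29/365 = $4647.9055

$4647.91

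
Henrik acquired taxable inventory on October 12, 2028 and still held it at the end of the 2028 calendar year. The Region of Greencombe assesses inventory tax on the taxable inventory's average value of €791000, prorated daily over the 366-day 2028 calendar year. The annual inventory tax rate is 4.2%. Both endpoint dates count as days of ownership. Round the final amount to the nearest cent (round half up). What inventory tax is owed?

€7352.41

Days held (October 12 – December 31, 2028): 81 out of 366
Tax = €791000 × 4.2% × 81/366 = €7352.4098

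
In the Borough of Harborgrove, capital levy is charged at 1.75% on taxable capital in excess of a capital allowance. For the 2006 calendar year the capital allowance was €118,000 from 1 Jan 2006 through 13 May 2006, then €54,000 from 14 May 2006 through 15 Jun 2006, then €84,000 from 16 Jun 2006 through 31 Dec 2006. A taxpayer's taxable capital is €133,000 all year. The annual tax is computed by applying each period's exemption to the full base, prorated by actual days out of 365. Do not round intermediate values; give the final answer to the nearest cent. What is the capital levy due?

1 Jan – 13 May 2006: 133 days, exemption €118,000 → (€133,000 − €118,000) × 1.75% × 133/365 = €95.6507
14 May – 15 Jun 2006: 33 days, exemption €54,000 → (€133,000 − €54,000) × 1.75% × 33/365 = €124.9932
16 Jun – 31 Dec 2006: 199 days, exemption €84,000 → (€133,000 − €84,000) × 1.75% × 199/365 = €467.5137
Total = €688.1575

€688.16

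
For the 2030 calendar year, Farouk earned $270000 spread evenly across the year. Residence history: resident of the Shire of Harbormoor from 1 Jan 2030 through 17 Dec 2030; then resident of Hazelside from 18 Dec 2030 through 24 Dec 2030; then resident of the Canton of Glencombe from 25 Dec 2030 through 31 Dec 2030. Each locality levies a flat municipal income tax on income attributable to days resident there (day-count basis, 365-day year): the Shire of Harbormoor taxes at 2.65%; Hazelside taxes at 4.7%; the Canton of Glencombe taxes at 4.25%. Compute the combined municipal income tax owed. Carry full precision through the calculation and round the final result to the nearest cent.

$7344.00

The Shire of Harbormoor, 1 Jan – 17 Dec 2030: 351 days → $270000 × 2.65% × 351/365 = $6880.5616
Hazelside, 18 Dec – 24 Dec 2030: 7 days → $270000 × 4.7% × 7/365 = $243.3699
The Canton of Glencombe, 25 Dec – 31 Dec 2030: 7 days → $270000 × 4.25% × 7/365 = $220.0685
Total = $7344.0000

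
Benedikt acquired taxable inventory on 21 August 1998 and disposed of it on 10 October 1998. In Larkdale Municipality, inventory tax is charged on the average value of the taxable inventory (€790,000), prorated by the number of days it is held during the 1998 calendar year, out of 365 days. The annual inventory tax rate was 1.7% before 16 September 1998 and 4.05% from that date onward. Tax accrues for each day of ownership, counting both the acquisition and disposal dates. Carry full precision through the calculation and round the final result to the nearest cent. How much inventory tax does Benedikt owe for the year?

21 August – 15 September 1998: 26 days at 1.7% → €790,000 × 1.7% × 26/365 = €956.6575
16 September – 10 October 1998: 25 days at 4.05% → €790,000 × 4.05% × 25/365 = €2,191.4384
Total = €3,148.0959

€3,148.10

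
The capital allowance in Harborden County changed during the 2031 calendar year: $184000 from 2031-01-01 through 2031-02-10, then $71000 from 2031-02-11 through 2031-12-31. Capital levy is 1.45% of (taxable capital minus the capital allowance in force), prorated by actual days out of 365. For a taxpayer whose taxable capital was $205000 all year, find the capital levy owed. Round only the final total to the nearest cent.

2031-01-01 to 2031-02-10: 41 days, exemption $184000 → ($205000 − $184000) × 1.45% × 41/365 = $34.2041
2031-02-11 to 2031-12-31: 324 days, exemption $71000 → ($205000 − $71000) × 1.45% × 324/365 = $1724.7452
Total = $1758.9493

$1758.95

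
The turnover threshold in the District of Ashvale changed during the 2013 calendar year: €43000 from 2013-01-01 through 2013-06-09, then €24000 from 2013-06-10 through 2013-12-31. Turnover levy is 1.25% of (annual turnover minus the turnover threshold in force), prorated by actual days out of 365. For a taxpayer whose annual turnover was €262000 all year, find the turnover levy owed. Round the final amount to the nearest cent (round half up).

€2870.89

2013-01-01 to 2013-06-09: 160 days, exemption €43000 → (€262000 − €43000) × 1.25% × 160/365 = €1200.0000
2013-06-10 to 2013-12-31: 205 days, exemption €24000 → (€262000 − €24000) × 1.25% × 205/365 = €1670.8904
Total = €2870.8904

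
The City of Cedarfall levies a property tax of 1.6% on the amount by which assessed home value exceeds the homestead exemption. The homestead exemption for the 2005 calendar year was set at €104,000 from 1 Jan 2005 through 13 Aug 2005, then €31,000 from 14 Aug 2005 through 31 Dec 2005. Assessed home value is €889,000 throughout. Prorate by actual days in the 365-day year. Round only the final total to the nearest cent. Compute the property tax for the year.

1 Jan – 13 Aug 2005: 225 days, exemption €104,000 → (€889,000 − €104,000) × 1.6% × 225/365 = €7,742.4658
14 Aug – 31 Dec 2005: 140 days, exemption €31,000 → (€889,000 − €31,000) × 1.6% × 140/365 = €5,265.5342
Total = €13,008.0000

€13,008.00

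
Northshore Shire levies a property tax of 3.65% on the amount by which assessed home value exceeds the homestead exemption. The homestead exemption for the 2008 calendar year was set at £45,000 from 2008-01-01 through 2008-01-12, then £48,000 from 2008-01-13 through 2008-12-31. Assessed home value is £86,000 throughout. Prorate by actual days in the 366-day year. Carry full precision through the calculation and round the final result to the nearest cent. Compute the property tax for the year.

2008-01-01 to 2008-01-12: 12 days, exemption £45,000 → (£86,000 − £45,000) × 3.65% × 12/366 = £49.0656
2008-01-13 to 2008-12-31: 354 days, exemption £48,000 → (£86,000 − £48,000) × 3.65% × 354/366 = £1,341.5246
Total = £1,390.5902

£1,390.59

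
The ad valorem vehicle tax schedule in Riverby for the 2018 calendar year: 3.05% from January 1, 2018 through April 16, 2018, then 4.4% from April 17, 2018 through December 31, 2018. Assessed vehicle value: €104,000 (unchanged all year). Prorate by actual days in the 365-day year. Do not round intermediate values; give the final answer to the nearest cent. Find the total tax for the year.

€4,168.26

January 1 – April 16, 2018: 106 days at 3.05% → €104,000 × 3.05% × 106/365 = €921.1836
April 17 – December 31, 2018: 259 days at 4.4% → €104,000 × 4.4% × 259/365 = €3,247.0795
Total = €4,168.2630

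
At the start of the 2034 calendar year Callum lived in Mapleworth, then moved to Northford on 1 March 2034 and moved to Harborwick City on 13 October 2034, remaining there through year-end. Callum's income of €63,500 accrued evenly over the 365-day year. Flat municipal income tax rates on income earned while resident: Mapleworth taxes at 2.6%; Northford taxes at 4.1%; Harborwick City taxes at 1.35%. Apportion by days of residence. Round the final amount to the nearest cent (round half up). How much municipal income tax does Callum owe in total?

Mapleworth, 1 January – 28 February 2034: 59 days → €63,500 × 2.6% × 59/365 = €266.8740
Northford, 1 March – 12 October 2034: 226 days → €63,500 × 4.1% × 226/365 = €1,612.0301
Harborwick City, 13 October – 31 December 2034: 80 days → €63,500 × 1.35% × 80/365 = €187.8904
Total = €2,066.7945

€2,066.79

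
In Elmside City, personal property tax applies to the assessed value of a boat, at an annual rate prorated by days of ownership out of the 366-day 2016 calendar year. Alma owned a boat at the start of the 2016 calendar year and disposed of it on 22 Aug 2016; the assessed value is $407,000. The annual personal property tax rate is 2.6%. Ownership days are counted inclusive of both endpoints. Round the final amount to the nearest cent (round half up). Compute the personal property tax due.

$6,794.45

Days held (1 Jan – 22 Aug 2016): 235 out of 366
Tax = $407,000 × 2.6% × 235/366 = $6,794.4536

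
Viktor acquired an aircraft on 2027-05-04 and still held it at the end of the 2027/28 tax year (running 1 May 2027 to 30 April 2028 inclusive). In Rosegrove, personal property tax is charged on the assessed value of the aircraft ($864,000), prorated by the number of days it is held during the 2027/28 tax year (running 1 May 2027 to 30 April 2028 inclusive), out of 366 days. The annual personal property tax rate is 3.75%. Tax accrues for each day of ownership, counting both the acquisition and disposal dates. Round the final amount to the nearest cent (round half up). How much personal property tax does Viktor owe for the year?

Days held (2027-05-04 to 2028-04-30): 363 out of 366
Tax = $864,000 × 3.75% × 363/366 = $32,134.4262

$32,134.43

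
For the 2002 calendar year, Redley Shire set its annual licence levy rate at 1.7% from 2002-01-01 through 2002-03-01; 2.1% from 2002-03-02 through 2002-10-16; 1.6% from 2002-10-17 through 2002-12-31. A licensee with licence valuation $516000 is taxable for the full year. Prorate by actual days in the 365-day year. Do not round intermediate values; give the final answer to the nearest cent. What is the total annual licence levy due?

2002-01-01 to 2002-03-01: 60 days at 1.7% → $516000 × 1.7% × 60/365 = $1441.9726
2002-03-02 to 2002-10-16: 229 days at 2.1% → $516000 × 2.1% × 229/365 = $6798.4767
2002-10-17 to 2002-12-31: 76 days at 1.6% → $516000 × 1.6% × 76/365 = $1719.0575
Total = $9959.5068

$9959.51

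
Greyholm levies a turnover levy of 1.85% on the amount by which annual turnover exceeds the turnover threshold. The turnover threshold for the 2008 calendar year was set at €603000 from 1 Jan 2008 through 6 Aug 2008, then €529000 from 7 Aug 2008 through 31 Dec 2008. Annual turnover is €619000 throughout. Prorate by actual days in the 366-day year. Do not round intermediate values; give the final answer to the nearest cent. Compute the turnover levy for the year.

€845.84

1 Jan – 6 Aug 2008: 219 days, exemption €603000 → (€619000 − €603000) × 1.85% × 219/366 = €177.1148
7 Aug – 31 Dec 2008: 147 days, exemption €529000 → (€619000 − €529000) × 1.85% × 147/366 = €668.7295
Total = €845.8443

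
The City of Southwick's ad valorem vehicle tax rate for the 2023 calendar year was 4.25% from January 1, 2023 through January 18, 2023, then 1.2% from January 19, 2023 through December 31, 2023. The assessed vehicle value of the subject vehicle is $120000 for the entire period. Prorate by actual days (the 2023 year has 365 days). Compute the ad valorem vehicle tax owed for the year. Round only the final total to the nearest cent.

January 1 – January 18, 2023: 18 days at 4.25% → $120000 × 4.25% × 18/365 = $251.5068
January 19 – December 31, 2023: 347 days at 1.2% → $120000 × 1.2% × 347/365 = $1368.9863
Total = $1620.4932

$1620.49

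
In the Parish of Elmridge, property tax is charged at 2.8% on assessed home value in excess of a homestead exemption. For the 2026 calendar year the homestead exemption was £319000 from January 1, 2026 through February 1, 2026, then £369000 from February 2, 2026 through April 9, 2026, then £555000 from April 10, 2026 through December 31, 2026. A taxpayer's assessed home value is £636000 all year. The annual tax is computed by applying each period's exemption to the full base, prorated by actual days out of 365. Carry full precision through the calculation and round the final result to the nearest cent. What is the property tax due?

£3803.32

January 1 – February 1, 2026: 32 days, exemption £319000 → (£636000 − £319000) × 2.8% × 32/365 = £778.1699
February 2 – April 9, 2026: 67 days, exemption £369000 → (£636000 − £369000) × 2.8% × 67/365 = £1372.3068
April 10 – December 31, 2026: 266 days, exemption £555000 → (£636000 − £555000) × 2.8% × 266/365 = £1652.8438
Total = £3803.3205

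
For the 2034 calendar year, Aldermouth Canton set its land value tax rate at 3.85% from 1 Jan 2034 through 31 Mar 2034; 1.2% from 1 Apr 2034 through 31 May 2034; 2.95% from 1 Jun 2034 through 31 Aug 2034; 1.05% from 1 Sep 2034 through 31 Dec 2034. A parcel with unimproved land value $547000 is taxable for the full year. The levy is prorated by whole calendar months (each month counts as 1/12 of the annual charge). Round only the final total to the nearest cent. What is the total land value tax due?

$12307.50

1 Jan – 31 Mar 2034: 3 months at 3.85% → $547000 × 3.85% × 3/12 = $5264.8750
1 Apr – 31 May 2034: 2 months at 1.2% → $547000 × 1.2% × 2/12 = $1094.0000
1 Jun – 31 Aug 2034: 3 months at 2.95% → $547000 × 2.95% × 3/12 = $4034.1250
1 Sep – 31 Dec 2034: 4 months at 1.05% → $547000 × 1.05% × 4/12 = $1914.5000
Total = $12307.5000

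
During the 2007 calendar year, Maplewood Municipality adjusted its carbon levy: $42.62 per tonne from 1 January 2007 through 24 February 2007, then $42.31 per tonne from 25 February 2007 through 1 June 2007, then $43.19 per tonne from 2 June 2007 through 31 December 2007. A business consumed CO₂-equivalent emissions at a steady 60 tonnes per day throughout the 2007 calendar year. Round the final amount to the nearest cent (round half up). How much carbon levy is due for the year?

1 January – 24 February 2007: 55 days × 60 tonnes/day = 3,300 tonnes at $42.62/tonne → $140,646.00
25 February – 1 June 2007: 97 days × 60 tonnes/day = 5,820 tonnes at $42.31/tonne → $246,244.20
2 June – 31 December 2007: 213 days × 60 tonnes/day = 12,780 tonnes at $43.19/tonne → $551,968.20

$938,858.40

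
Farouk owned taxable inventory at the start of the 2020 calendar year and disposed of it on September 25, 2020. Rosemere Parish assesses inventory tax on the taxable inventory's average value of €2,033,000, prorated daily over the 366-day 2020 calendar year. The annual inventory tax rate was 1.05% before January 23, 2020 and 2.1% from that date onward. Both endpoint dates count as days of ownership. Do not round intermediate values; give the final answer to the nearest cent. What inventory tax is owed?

January 1 – January 22, 2020: 22 days at 1.05% → €2,033,000 × 1.05% × 22/366 = €1,283.1230
January 23 – September 25, 2020: 247 days at 2.1% → €2,033,000 × 2.1% × 247/366 = €28,811.9426
Total = €30,095.0656

€30,095.07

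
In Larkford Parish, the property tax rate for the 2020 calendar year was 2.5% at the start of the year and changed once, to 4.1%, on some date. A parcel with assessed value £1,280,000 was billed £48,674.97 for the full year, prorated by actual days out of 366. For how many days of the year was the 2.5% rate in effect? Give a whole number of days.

68 days

Let d = days at the first rate; then 366 − d days at the second rate.
£1,280,000 × [2.5%·d + 4.1%·(366−d)] / 366 = £48,674.97
Solving gives d = 68, so the new rate took effect on 9 March 2020.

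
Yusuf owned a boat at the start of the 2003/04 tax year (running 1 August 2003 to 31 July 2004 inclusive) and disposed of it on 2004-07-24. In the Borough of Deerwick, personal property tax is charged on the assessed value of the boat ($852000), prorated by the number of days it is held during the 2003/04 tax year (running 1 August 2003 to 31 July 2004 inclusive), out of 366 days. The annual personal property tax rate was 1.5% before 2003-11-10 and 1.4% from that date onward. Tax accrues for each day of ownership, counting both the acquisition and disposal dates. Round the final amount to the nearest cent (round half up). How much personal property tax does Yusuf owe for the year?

$11934.98

2003-08-01 to 2003-11-09: 101 days at 1.5% → $852000 × 1.5% × 101/366 = $3526.7213
2003-11-10 to 2004-07-24: 258 days at 1.4% → $852000 × 1.4% × 258/366 = $8408.2623
Total = $11934.9836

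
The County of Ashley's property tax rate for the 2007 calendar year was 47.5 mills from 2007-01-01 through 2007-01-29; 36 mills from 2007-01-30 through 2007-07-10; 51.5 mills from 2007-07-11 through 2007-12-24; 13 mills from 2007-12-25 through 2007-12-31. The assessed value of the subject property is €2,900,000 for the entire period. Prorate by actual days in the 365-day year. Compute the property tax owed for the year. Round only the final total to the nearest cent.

€126,336.71

2007-01-01 to 2007-01-29: 29 days at 47.5 mills → €2,900,000 × 4.75% × 29/365 = €10,944.5205
2007-01-30 to 2007-07-10: 162 days at 36 mills → €2,900,000 × 3.6% × 162/365 = €46,336.4384
2007-07-11 to 2007-12-24: 167 days at 51.5 mills → €2,900,000 × 5.15% × 167/365 = €68,332.7397
2007-12-25 to 2007-12-31: 7 days at 13 mills → €2,900,000 × 1.3% × 7/365 = €723.0137
Total = €126,336.7123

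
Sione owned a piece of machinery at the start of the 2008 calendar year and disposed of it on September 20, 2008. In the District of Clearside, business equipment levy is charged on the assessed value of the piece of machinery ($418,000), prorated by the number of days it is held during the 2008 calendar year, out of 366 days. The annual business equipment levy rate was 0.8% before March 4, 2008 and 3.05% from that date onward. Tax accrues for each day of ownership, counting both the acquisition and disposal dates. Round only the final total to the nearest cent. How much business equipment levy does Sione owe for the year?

$7,577.11

January 1 – March 3, 2008: 63 days at 0.8% → $418,000 × 0.8% × 63/366 = $575.6066
March 4 – September 20, 2008: 201 days at 3.05% → $418,000 × 3.05% × 201/366 = $7,001.5000
Total = $7,577.1066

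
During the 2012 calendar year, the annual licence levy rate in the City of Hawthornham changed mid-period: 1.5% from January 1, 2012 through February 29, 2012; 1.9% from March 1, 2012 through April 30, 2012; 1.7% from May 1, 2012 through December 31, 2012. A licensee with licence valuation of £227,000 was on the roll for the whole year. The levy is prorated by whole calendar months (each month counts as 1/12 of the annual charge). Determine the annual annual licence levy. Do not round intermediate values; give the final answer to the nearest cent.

£3,859.00

January 1 – February 29, 2012: 2 months at 1.5% → £227,000 × 1.5% × 2/12 = £567.5000
March 1 – April 30, 2012: 2 months at 1.9% → £227,000 × 1.9% × 2/12 = £718.8333
May 1 – December 31, 2012: 8 months at 1.7% → £227,000 × 1.7% × 8/12 = £2,572.6667
Total = £3,859.0000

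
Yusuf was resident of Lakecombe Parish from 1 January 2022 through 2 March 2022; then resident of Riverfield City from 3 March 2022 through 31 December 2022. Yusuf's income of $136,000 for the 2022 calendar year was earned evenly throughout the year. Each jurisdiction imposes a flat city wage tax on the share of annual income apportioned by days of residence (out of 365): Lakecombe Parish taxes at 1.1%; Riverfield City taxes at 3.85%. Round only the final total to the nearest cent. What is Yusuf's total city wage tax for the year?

Lakecombe Parish, 1 January – 2 March 2022: 61 days → $136,000 × 1.1% × 61/365 = $250.0164
Riverfield City, 3 March – 31 December 2022: 304 days → $136,000 × 3.85% × 304/365 = $4,360.9425
Total = $4,610.9589

$4,610.96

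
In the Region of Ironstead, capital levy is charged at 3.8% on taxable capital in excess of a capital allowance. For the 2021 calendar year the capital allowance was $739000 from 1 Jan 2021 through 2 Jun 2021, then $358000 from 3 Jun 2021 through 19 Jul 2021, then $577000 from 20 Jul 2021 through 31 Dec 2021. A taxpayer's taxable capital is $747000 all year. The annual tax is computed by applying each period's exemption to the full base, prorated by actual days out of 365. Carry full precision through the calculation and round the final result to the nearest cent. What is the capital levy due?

$4951.14

1 Jan – 2 Jun 2021: 153 days, exemption $739000 → ($747000 − $739000) × 3.8% × 153/365 = $127.4301
3 Jun – 19 Jul 2021: 47 days, exemption $358000 → ($747000 − $358000) × 3.8% × 47/365 = $1903.4356
20 Jul – 31 Dec 2021: 165 days, exemption $577000 → ($747000 − $577000) × 3.8% × 165/365 = $2920.2740
Total = $4951.1397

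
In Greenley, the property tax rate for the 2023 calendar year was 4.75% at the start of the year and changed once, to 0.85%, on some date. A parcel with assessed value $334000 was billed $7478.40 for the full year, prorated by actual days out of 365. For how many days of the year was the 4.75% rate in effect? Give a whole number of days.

Let d = days at the first rate; then 365 − d days at the second rate.
$334000 × [4.75%·d + 0.85%·(365−d)] / 365 = $7478.40
Solving gives d = 130, so the new rate took effect on 11 May 2023.

130 days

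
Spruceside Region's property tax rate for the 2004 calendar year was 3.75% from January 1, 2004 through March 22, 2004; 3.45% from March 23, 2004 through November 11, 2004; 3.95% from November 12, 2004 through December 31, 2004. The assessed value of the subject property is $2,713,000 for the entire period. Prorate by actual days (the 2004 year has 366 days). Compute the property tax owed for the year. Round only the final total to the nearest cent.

$97,275.13

January 1 – March 22, 2004: 82 days at 3.75% → $2,713,000 × 3.75% × 82/366 = $22,793.6475
March 23 – November 11, 2004: 234 days at 3.45% → $2,713,000 × 3.45% × 234/366 = $59,841.6639
November 12 – December 31, 2004: 50 days at 3.95% → $2,713,000 × 3.95% × 50/366 = $14,639.8224
Total = $97,275.1339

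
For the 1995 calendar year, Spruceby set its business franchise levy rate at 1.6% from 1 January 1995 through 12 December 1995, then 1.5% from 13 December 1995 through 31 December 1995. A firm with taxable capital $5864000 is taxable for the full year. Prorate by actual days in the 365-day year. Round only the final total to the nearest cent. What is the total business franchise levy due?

1 January – 12 December 1995: 346 days at 1.6% → $5864000 × 1.6% × 346/365 = $88940.0110
13 December – 31 December 1995: 19 days at 1.5% → $5864000 × 1.5% × 19/365 = $4578.7397
Total = $93518.7507

$93518.75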